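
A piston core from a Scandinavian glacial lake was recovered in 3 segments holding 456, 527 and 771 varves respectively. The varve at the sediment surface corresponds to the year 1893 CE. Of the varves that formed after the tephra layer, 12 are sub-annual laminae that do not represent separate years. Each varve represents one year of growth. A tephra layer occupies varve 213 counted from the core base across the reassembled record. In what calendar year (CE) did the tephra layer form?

364 CE

Total varves = 456 + 527 + 771 = 1754.
Between varve 213 and the sediment surface there are 1754 − 213 = 1541 varves.
Excluding 12 false varves: 1541 − 12 = 1529.
The varve at the sediment surface is 1893 CE, so the tephra layer dates to 1893 − 1529 = 364 CE.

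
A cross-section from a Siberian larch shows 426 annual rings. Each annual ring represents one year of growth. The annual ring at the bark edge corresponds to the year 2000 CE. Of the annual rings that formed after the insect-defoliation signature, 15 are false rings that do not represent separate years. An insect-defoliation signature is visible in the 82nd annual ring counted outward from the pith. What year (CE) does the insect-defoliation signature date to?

1671 CE

426 − 82 = 344 annual rings lie beyond the insect-defoliation signature toward the bark edge.
Excluding 15 false annual rings: 344 − 15 = 329.
Counting back 329 years from 2000 CE places the insect-defoliation signature in 2000 − 329 = 1671 CE.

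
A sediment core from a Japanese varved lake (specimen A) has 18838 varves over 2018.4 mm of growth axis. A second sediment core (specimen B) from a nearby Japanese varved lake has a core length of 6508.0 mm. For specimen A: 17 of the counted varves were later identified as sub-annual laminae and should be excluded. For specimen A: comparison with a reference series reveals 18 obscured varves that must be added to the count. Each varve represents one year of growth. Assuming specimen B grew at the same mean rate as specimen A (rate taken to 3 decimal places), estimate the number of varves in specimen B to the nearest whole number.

60822 varves

Specimen A: adjusted count: 18838 − 17 + 18 = 18839 varves.
A: Extension rate ≈ 2018.4 / 18839 = 0.107 mm/year.
For B, 6508.0 / 0.107 = 60822.43 years ≈ 60822 varves.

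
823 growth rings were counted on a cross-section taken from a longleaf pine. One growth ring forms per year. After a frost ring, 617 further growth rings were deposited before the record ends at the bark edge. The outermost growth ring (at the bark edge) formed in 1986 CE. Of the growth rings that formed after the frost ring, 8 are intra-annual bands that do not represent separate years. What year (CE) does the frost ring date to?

617 growth rings formed after the frost ring.
Removing the 8 false growth rings leaves 617 − 8 = 609 true growth rings beyond the frost ring.
Counting back 609 years from 1986 CE places the frost ring in 1986 − 609 = 1377 CE.

1377 CE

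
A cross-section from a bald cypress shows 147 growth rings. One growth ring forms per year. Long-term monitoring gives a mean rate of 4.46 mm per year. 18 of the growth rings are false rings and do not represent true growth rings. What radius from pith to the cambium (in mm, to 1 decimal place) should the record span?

Adjusted count: 147 − 18 = 129 growth rings.
Length ≈ 4.46 × 129 = 575.3 mm.

575.3 mm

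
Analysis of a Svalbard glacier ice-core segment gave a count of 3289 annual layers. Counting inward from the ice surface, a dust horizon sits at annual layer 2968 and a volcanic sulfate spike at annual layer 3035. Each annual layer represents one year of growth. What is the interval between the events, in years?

The two markers are separated by 3035 − 2968 = 67 annual layers.
That is 67 years at one annual layer per year.

67 yr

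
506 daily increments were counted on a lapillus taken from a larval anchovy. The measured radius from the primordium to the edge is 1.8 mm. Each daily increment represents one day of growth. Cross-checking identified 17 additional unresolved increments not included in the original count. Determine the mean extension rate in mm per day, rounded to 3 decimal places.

Adjusted count: 506 + 17 = 523 daily increments.
1.8 mm over 523 days gives 1.8 / 523 ≈ 0.003 mm per day.

0.003 mm per day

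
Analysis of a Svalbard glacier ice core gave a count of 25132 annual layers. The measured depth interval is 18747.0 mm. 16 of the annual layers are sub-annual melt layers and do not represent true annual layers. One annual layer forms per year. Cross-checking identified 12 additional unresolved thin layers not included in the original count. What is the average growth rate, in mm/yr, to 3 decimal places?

0.746 mm/yr

Correcting the raw count gives 25132 − 16 + 12 = 25128 true annual layers.
Extension rate ≈ 18747.0 / 25128 = 0.746 mm/yr.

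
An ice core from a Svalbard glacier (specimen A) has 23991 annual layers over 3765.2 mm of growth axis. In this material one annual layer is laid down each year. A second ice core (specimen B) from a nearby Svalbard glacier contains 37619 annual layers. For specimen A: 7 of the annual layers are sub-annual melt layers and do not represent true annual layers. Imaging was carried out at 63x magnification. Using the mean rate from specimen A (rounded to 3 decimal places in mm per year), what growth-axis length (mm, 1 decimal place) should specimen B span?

5906.2 mm

Specimen A: true annual layer count = 23991 − 7 = 23984.
A: Mean rate = 3765.2 mm / 23984 years ≈ 0.157 mm per year.
B's length ≈ 0.157 × 37619 = 5906.2 mm.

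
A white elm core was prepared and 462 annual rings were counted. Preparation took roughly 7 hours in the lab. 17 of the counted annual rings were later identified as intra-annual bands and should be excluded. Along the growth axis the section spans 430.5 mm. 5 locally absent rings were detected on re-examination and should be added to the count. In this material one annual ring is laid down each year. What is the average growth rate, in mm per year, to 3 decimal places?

True annual ring count = 462 − 17 + 5 = 450.
Mean rate = 430.5 mm / 450 years ≈ 0.957 mm per year.

0.957 mm per year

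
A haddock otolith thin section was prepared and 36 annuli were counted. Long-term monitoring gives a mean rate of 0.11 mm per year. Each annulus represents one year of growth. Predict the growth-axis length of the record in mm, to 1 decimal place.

4.0 mm

The record spans 36 years at 0.11 mm per year.
Length ≈ 0.11 × 36 = 4.0 mm.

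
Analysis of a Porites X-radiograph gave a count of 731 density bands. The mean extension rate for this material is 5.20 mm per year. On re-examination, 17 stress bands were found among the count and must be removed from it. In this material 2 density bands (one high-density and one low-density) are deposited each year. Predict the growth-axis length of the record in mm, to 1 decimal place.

1856.4 mm

After corrections the count is 731 − 17 = 714 density bands.
Dividing by 2 density bands per year: 714 / 2 = 357 years.
Length ≈ 5.20 × 357 = 1856.4 mm.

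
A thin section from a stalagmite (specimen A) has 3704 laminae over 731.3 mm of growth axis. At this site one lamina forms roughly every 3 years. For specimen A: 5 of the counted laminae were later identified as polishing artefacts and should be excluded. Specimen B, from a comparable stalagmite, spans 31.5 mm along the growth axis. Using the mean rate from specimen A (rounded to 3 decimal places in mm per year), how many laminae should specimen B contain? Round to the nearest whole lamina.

159 laminae

Specimen A: adjusted count: 3704 − 5 = 3699 laminae.
Specimen A: 3699 laminae at 3 years each span 3699 × 3 = 11097 years.
A: 731.3 mm over 11097 years gives 731.3 / 11097 ≈ 0.066 mm/yr.
B spans 31.5 / 0.066 = 477.27 years; at 3 years per lamina that is 477.27 / 3 ≈ 159 laminae.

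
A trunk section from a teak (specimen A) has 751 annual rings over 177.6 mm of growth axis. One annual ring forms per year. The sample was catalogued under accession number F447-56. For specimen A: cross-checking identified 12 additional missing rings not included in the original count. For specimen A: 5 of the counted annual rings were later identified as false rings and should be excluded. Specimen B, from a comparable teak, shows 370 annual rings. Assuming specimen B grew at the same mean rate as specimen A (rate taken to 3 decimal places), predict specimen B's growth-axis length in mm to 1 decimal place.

86.6 mm

Specimen A: adjusted count: 751 − 5 + 12 = 758 annual rings.
A: 177.6 mm over 758 years gives 177.6 / 758 ≈ 0.234 mm/year.
B's length ≈ 0.234 × 370 = 86.6 mm.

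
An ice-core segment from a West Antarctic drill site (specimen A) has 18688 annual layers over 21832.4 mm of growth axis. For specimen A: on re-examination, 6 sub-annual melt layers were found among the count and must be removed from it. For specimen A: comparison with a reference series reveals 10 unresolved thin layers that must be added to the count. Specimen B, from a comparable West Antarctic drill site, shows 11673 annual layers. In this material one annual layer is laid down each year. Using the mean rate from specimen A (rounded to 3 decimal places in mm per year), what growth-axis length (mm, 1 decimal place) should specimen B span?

Specimen A: after corrections the count is 18688 − 6 + 10 = 18692 annual layers.
A: Extension rate ≈ 21832.4 / 18692 = 1.168 mm/yr.
Length of B = 1.168 × 11673 = 13634.1 mm.

13634.1 mm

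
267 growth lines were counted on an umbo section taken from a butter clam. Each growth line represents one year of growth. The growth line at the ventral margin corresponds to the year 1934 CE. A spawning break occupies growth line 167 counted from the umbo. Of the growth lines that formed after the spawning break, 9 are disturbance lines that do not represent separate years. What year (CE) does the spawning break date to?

Between growth line 167 and the ventral margin there are 267 − 167 = 100 growth lines.
Excluding 9 false growth lines: 100 − 9 = 91.
1934 − 91 = 1843 CE.

1843 CE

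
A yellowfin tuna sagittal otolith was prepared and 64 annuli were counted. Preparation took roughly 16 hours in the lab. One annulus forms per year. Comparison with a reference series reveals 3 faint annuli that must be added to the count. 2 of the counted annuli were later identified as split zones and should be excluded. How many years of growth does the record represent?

True annulus count = 64 − 2 + 3 = 65.
At one annulus per year, that is 65 years.

65 yr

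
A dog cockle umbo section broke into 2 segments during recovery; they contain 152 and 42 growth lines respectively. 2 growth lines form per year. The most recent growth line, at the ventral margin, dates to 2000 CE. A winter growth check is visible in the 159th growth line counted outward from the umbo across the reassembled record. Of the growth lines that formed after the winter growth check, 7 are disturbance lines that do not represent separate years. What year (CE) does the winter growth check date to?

Total growth lines = 152 + 42 = 194.
Between growth line 159 and the ventral margin there are 194 − 159 = 35 growth lines.
35 − 7 false = 28 true growth lines after the winter growth check.
With 2 growth lines per year, 28 / 2 = 14 years.
Counting back 14 years from 2000 CE places the winter growth check in 2000 − 14 = 1986 CE.

1986 CE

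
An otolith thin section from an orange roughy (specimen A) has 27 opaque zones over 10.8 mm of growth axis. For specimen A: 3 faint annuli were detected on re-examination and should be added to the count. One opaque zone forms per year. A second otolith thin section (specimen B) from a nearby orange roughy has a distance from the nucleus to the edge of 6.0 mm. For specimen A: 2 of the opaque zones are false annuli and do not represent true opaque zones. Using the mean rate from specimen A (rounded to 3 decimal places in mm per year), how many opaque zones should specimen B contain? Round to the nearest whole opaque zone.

Specimen A: correcting the raw count gives 27 − 2 + 3 = 28 true opaque zones.
A: 10.8 mm over 28 years gives 10.8 / 28 ≈ 0.386 mm/yr.
Specimen B: 6.0 mm / 0.386 mm per year = 15.54 years ≈ 16 opaque zones.

16 opaque zones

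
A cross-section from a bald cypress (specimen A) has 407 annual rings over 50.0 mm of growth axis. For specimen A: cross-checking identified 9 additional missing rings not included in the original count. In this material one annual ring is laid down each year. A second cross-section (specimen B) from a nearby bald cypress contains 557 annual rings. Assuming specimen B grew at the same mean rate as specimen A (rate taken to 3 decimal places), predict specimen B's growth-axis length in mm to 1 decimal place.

Specimen A: true annual ring count = 407 + 9 = 416.
A: Extension rate ≈ 50.0 / 416 = 0.120 mm per year.
Length of B = 0.120 × 557 = 66.8 mm.

66.8 mm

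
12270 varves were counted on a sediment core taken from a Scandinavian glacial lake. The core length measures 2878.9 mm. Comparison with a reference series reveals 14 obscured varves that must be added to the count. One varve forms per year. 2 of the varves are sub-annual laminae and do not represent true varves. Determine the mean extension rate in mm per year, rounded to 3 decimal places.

0.234 mm per year

True varve count = 12270 − 2 + 14 = 12282.
Extension rate ≈ 2878.9 / 12282 = 0.234 mm per year.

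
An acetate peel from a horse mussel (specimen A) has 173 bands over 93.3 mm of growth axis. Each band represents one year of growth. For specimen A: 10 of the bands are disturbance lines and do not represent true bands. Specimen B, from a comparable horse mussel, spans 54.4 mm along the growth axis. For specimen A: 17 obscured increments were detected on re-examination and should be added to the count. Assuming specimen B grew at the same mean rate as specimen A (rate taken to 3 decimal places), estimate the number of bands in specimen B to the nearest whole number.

Specimen A: adjusted count: 173 − 10 + 17 = 180 bands.
A: Extension rate ≈ 93.3 / 180 = 0.518 mm/yr.
B spans 54.4 / 0.518 = 105.02 years ≈ 105 bands.

105 bands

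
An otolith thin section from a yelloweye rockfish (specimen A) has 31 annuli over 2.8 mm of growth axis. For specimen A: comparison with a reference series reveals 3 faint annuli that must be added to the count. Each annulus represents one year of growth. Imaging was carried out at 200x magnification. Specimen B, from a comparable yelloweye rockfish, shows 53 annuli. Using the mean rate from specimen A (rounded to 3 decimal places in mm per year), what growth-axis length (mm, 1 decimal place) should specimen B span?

Specimen A: true annulus count = 31 + 3 = 34.
A: Extension rate ≈ 2.8 / 34 = 0.082 mm/yr.
For B, 0.082 mm/year × 53 years = 4.3 mm.

4.3 mm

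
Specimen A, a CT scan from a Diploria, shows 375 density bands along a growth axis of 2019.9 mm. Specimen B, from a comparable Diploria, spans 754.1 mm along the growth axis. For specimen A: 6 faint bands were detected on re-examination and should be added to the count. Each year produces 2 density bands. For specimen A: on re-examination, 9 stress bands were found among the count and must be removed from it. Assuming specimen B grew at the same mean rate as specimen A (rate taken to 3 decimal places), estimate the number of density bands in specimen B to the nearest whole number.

139 density bands

Specimen A: correcting the raw count gives 375 − 9 + 6 = 372 true density bands.
Specimen A: with 2 density bands per year, 372 / 2 = 186 years.
A: Mean rate = 2019.9 mm / 186 years ≈ 10.860 mm per year.
Specimen B: 754.1 mm / 10.860 mm per year = 69.44 years; at 2 density bands per year that is 69.44 × 2 ≈ 139 density bands.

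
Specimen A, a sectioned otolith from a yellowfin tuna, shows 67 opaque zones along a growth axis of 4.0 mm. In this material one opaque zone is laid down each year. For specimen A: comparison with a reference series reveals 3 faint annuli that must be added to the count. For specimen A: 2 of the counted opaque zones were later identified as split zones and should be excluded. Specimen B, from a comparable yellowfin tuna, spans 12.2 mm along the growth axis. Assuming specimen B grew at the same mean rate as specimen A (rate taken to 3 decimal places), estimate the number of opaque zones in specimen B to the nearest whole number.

Specimen A: true opaque zone count = 67 − 2 + 3 = 68.
A: Extension rate ≈ 4.0 / 68 = 0.059 mm/year.
Specimen B: 12.2 mm / 0.059 mm per year = 206.78 years ≈ 207 opaque zones.

207 opaque zones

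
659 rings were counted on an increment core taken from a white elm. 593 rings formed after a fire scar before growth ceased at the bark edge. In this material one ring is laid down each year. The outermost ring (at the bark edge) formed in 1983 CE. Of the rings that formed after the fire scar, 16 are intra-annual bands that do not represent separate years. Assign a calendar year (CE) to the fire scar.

1406 CE

There are 593 rings younger than the fire scar.
593 − 16 false = 577 true rings after the fire scar.
Counting back 577 years from 1983 CE places the fire scar in 1983 − 577 = 1406 CE.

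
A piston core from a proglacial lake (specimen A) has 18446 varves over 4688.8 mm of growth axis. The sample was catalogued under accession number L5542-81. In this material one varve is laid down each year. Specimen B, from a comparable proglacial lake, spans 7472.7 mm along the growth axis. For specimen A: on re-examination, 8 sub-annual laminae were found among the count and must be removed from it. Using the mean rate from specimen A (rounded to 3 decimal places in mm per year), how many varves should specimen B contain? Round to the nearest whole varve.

Specimen A: correcting the raw count gives 18446 − 8 = 18438 true varves.
A: Extension rate ≈ 4688.8 / 18438 = 0.254 mm/yr.
Specimen B: 7472.7 mm / 0.254 mm per year = 29420.08 years ≈ 29420 varves.

29420 varves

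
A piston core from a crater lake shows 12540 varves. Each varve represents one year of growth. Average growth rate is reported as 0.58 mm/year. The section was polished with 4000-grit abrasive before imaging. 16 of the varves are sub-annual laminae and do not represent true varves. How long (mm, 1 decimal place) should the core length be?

7263.9 mm

After corrections the count is 12540 − 16 = 12524 varves.
Predicted length = 0.58 mm/year × 12524 years = 7263.9 mm.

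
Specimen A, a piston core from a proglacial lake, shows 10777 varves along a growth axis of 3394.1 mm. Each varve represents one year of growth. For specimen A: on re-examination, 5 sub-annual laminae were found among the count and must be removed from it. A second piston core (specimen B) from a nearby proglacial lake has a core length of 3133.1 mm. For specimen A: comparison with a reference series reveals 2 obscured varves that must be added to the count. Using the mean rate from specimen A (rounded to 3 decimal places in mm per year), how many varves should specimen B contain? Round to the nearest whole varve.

Specimen A: after corrections the count is 10777 − 5 + 2 = 10774 varves.
A: Mean rate = 3394.1 mm / 10774 years ≈ 0.315 mm/yr.
For B, 3133.1 / 0.315 = 9946.35 years ≈ 9946 varves.

9946 varves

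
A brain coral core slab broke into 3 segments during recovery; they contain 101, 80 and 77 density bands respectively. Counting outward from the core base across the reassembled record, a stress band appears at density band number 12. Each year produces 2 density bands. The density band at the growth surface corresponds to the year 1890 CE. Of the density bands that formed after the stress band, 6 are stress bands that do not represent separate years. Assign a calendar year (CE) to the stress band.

Total density bands = 101 + 80 + 77 = 258.
Between density band 12 and the growth surface there are 258 − 12 = 246 density bands.
Excluding 6 false density bands: 246 − 6 = 240.
With 2 density bands per year, 240 / 2 = 120 years.
The density band at the growth surface is 1890 CE, so the stress band dates to 1890 − 120 = 1770 CE.

1770 CE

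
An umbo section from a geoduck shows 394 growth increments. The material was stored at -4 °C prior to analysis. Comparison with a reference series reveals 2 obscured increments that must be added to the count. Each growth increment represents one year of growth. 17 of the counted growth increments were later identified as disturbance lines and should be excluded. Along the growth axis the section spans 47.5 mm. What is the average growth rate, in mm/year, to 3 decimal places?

After corrections the count is 394 − 17 + 2 = 379 growth increments.
Mean rate = 47.5 mm / 379 years ≈ 0.125 mm/year.

0.125 mm/year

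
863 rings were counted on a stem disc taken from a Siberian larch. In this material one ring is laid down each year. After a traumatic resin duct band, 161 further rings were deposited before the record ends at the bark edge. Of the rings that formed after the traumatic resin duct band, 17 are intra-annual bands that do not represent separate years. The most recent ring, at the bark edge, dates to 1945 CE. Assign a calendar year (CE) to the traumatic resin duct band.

1801 CE

161 rings formed after the traumatic resin duct band.
Removing the 17 false rings leaves 161 − 17 = 144 true rings beyond the traumatic resin duct band.
The ring at the bark edge is 1945 CE, so the traumatic resin duct band dates to 1945 − 144 = 1801 CE.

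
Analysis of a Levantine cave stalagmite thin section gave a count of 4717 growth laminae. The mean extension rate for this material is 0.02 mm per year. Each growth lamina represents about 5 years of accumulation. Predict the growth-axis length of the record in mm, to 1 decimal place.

4717 growth laminae at 5 years each span 4717 × 5 = 23585 years.
23585 years at 0.02 mm/year gives 0.02 × 23585 = 471.7 mm.

471.7 mm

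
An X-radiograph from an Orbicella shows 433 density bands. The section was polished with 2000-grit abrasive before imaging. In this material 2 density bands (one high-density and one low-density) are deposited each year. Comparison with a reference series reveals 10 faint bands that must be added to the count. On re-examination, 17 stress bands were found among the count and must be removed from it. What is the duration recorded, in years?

213 years

After corrections the count is 433 − 17 + 10 = 426 density bands.
Dividing by 2 density bands per year: 426 / 2 = 213 years.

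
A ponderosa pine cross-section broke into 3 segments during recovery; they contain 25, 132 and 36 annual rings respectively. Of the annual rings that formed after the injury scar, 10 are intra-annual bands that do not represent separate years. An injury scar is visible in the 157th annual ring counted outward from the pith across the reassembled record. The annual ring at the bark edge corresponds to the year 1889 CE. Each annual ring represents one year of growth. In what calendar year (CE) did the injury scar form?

Total annual rings = 25 + 132 + 36 = 193.
193 − 157 = 36 annual rings lie beyond the injury scar toward the bark edge.
Removing the 10 false annual rings leaves 36 − 10 = 26 true annual rings beyond the injury scar.
1889 − 26 = 1863 CE.

1863 CE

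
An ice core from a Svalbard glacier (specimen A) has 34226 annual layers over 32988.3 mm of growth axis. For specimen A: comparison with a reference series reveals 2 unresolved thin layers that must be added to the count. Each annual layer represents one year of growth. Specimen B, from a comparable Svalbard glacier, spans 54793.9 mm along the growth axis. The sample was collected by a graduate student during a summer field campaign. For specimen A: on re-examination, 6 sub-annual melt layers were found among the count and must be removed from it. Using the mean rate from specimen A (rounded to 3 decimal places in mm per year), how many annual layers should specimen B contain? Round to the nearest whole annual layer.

56840 annual layers

Specimen A: true annual layer count = 34226 − 6 + 2 = 34222.
A: Extension rate ≈ 32988.3 / 34222 = 0.964 mm per year.
B spans 54793.9 / 0.964 = 56840.15 years ≈ 56840 annual layers.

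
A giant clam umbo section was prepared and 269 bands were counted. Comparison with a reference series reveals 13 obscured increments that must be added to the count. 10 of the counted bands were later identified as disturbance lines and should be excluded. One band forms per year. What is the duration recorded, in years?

272 years

True band count = 269 − 10 + 13 = 272.
With a one-to-one band periodicity this is 272 years.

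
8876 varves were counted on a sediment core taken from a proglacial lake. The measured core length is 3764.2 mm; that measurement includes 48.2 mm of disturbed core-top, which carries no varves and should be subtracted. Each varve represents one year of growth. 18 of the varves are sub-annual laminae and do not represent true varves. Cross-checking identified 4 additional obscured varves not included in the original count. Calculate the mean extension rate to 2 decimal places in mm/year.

Correcting the raw count gives 8876 − 18 + 4 = 8862 true varves.
The growth record spans 3764.2 − 48.2 = 3716.0 mm.
Mean rate = 3716.0 mm / 8862 years ≈ 0.42 mm/year.

0.42 mm/year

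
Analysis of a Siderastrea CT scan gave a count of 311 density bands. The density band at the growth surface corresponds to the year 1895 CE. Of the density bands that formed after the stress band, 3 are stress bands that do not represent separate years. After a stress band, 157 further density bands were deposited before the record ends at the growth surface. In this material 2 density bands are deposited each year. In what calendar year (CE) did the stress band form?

157 density bands post-date the stress band.
157 − 3 false = 154 true density bands after the stress band.
154 density bands at 2 per year is 154 / 2 = 77 years.
Counting back 77 years from 1895 CE places the stress band in 1895 − 77 = 1818 CE.

1818 CE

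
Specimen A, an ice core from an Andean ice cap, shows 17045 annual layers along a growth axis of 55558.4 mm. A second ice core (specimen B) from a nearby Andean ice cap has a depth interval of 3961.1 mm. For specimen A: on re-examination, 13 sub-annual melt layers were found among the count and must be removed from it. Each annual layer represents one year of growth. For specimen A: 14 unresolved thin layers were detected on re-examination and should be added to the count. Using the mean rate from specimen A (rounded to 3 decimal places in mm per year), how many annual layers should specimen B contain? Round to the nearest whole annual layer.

1215 annual layers

Specimen A: adjusted count: 17045 − 13 + 14 = 17046 annual layers.
A: Extension rate ≈ 55558.4 / 17046 = 3.259 mm/yr.
B spans 3961.1 / 3.259 = 1215.43 years ≈ 1215 annual layers.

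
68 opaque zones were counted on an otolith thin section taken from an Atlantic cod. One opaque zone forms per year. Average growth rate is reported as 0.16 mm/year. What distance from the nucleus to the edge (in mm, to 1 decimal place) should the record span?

68 years of growth are recorded.
Predicted length = 0.16 mm/year × 68 years = 10.9 mm.

10.9 mm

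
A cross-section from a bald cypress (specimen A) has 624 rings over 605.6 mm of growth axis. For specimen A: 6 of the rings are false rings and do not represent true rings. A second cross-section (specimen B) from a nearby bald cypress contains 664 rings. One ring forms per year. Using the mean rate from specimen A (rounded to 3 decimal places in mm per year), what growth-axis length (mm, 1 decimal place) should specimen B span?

650.7 mm

Specimen A: correcting the raw count gives 624 − 6 = 618 true rings.
A: Extension rate ≈ 605.6 / 618 = 0.980 mm/yr.
For B, 0.980 mm/year × 664 years = 650.7 mm.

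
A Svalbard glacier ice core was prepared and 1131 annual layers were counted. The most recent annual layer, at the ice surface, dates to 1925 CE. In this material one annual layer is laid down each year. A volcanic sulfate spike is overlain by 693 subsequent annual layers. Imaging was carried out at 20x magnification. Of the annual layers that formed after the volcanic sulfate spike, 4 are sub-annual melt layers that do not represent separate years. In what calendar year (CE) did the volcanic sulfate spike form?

693 annual layers post-date the volcanic sulfate spike.
Removing the 4 false annual layers leaves 693 − 4 = 689 true annual layers beyond the volcanic sulfate spike.
Counting back 689 years from 1925 CE places the volcanic sulfate spike in 1925 − 689 = 1236 CE.

1236 CE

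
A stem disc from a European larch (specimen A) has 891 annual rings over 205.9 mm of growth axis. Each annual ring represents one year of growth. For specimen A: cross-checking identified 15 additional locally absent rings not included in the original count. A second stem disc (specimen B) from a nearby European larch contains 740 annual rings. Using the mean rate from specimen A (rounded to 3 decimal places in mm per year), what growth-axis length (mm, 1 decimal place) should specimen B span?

168.0 mm

Specimen A: adjusted count: 891 + 15 = 906 annual rings.
A: 205.9 mm over 906 years gives 205.9 / 906 ≈ 0.227 mm/yr.
B's length ≈ 0.227 × 740 = 168.0 mm.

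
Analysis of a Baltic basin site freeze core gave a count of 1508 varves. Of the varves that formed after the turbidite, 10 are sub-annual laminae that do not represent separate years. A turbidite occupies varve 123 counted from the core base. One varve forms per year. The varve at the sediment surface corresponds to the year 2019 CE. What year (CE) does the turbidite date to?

644 CE

1508 − 123 = 1385 varves lie beyond the turbidite toward the sediment surface.
Excluding 10 false varves: 1385 − 10 = 1375.
Counting back 1375 years from 2019 CE places the turbidite in 2019 − 1375 = 644 CE.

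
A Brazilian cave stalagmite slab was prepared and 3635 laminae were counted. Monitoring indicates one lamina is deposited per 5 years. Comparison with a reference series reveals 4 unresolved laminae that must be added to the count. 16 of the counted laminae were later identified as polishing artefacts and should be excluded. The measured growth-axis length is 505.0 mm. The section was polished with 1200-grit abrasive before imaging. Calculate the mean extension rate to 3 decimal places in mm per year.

True lamina count = 3635 − 16 + 4 = 3623.
3623 laminae at 5 years each span 3623 × 5 = 18115 years.
Extension rate ≈ 505.0 / 18115 = 0.028 mm per year.

0.028 mm per year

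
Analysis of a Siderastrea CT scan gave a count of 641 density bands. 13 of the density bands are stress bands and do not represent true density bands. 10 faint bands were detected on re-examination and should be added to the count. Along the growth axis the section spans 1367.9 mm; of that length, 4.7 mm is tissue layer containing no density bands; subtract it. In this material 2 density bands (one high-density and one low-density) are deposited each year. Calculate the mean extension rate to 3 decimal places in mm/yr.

Correcting the raw count gives 641 − 13 + 10 = 638 true density bands.
638 density bands at 2 per year is 638 / 2 = 319 years.
The growth record spans 1367.9 − 4.7 = 1363.2 mm.
1363.2 mm over 319 years gives 1363.2 / 319 ≈ 4.273 mm/yr.

4.273 mm/yr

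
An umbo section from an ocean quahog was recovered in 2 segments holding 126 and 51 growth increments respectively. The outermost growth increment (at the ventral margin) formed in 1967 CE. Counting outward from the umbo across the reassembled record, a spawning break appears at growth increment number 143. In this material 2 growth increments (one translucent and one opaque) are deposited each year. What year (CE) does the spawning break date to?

Total growth increments = 126 + 51 = 177.
The spawning break sits at growth increment 143 from the umbo, so 177 − 143 = 34 growth increments formed after it.
Dividing by 2 growth increments per year: 34 / 2 = 17 years.
1967 − 17 = 1950 CE.

1950 CE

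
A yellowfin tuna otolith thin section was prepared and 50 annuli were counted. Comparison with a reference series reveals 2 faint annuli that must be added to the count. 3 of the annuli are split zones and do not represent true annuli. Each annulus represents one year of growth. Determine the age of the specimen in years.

After corrections the count is 50 − 3 + 2 = 49 annuli.
At one annulus per year, that is 49 years.

49 years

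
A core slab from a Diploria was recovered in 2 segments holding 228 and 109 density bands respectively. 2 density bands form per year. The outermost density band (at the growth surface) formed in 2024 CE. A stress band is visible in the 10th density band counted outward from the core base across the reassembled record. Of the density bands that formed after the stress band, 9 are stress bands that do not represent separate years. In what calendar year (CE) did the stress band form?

1865 CE

Total density bands = 228 + 109 = 337.
337 − 10 = 327 density bands lie beyond the stress band toward the growth surface.
Excluding 9 false density bands: 327 − 9 = 318.
With 2 density bands per year, 318 / 2 = 159 years.
2024 − 159 = 1865 CE.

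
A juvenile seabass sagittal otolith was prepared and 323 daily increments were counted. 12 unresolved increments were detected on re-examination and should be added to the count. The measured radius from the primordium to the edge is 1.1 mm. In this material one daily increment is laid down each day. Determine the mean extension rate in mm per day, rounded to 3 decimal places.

0.003 mm per day

Correcting the raw count gives 323 + 12 = 335 true daily increments.
Extension rate ≈ 1.1 / 335 = 0.003 mm per day.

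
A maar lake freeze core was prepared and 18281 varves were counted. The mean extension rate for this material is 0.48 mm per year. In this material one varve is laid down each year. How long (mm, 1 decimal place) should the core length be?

8774.9 mm

The record spans 18281 years at 0.48 mm per year.
18281 years at 0.48 mm/year gives 0.48 × 18281 = 8774.9 mm.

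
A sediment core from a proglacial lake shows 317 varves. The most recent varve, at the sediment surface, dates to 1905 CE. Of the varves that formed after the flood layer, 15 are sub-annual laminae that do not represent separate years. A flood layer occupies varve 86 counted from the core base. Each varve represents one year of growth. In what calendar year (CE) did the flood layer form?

317 − 86 = 231 varves lie beyond the flood layer toward the sediment surface.
Excluding 15 false varves: 231 − 15 = 216.
Counting back 216 years from 1905 CE places the flood layer in 1905 − 216 = 1689 CE.

1689 CE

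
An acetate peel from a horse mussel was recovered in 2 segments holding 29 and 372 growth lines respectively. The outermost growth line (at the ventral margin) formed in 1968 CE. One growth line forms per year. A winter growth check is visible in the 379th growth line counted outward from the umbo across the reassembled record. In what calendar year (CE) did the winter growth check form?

1946 CE

Total growth lines = 29 + 372 = 401.
The winter growth check sits at growth line 379 from the umbo, so 401 − 379 = 22 growth lines formed after it.
1968 − 22 = 1946 CE.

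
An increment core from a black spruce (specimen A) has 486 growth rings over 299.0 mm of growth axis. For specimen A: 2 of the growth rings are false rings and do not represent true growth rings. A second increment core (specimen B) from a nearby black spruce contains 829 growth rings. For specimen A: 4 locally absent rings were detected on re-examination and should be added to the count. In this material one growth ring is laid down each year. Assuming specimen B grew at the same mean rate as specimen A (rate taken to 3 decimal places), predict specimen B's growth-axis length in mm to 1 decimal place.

508.2 mm

Specimen A: true growth ring count = 486 − 2 + 4 = 488.
A: Extension rate ≈ 299.0 / 488 = 0.613 mm/year.
Length of B = 0.613 × 829 = 508.2 mm.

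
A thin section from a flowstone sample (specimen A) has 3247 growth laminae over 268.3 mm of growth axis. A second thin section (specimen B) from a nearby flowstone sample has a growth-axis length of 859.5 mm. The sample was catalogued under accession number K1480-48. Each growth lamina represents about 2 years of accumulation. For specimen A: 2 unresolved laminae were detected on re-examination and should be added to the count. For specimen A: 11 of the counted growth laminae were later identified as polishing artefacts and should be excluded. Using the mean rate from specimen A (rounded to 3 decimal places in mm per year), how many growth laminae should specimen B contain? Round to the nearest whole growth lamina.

Specimen A: true growth lamina count = 3247 − 11 + 2 = 3238.
Specimen A: 3238 growth laminae at 2 years each span 3238 × 2 = 6476 years.
A: Extension rate ≈ 268.3 / 6476 = 0.041 mm per year.
Specimen B: 859.5 mm / 0.041 mm per year = 20963.41 years; at 2 years per growth lamina that is 20963.41 / 2 ≈ 10482 growth laminae.

10482 growth laminae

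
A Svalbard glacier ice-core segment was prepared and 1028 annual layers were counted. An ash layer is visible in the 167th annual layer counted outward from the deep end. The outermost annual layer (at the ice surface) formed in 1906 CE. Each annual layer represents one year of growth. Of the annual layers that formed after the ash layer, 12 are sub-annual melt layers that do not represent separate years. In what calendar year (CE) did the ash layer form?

1028 − 167 = 861 annual layers lie beyond the ash layer toward the ice surface.
861 − 12 false = 849 true annual layers after the ash layer.
1906 − 849 = 1057 CE.

1057 CE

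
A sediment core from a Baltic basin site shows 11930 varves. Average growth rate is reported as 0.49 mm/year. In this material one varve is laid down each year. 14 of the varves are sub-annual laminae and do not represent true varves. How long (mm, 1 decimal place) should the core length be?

5838.8 mm

True varve count = 11930 − 14 = 11916.
Predicted length = 0.49 mm/year × 11916 years = 5838.8 mm.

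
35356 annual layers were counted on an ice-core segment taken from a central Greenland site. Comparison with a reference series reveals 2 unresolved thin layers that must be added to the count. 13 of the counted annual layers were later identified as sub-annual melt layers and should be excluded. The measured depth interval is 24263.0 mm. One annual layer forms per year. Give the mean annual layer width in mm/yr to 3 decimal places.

True annual layer count = 35356 − 13 + 2 = 35345.
Extension rate ≈ 24263.0 / 35345 = 0.686 mm/yr.

0.686 mm/yr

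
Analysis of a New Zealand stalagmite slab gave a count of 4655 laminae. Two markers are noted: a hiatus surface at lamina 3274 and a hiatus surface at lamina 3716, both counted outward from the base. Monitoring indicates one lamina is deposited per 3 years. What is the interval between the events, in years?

3716 − 3274 = 442 laminae lie between the two events.
442 laminae at 3 years each span 442 × 3 = 1326 years.

1326 yr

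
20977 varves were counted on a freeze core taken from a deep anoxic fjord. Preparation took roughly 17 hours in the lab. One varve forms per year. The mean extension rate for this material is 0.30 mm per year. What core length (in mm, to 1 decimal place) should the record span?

6293.1 mm

20977 years of growth are recorded.
Length ≈ 0.30 × 20977 = 6293.1 mm.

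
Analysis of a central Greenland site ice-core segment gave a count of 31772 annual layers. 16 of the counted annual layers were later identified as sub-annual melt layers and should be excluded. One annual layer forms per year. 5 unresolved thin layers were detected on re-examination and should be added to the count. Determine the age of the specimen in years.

Correcting the raw count gives 31772 − 16 + 5 = 31761 true annual layers.
One annual layer per year makes the duration 31761 years.

31761 yr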